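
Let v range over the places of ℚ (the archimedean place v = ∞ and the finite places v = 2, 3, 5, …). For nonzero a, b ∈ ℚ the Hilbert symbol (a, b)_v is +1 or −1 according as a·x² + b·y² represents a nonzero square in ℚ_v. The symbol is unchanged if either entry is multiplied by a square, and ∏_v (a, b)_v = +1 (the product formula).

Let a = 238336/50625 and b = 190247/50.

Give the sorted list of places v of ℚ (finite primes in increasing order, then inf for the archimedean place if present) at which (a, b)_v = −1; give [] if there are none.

[]

Mod squares: a ≡ 19, b ≡ 1054. Check v ∈ {∞, 2, 3, 5, 7, 17, 19, 31}.
v=17: a=17^0·(≡4), b=17^1·(≡12) mod 17; (4|17)=+1, (12|17)=-1; (−1)^{0·1·8}·(+1)^1·(-1)^0 = +1.
v=7: a=7^2·(≡6), b=7^0·(≡1) mod 7; (6|7)=-1, (1|7)=+1; (−1)^{2·0·3}·(-1)^0·(+1)^2 = +1.
v=19: a=19^1·(≡11), b=19^2·(≡17) mod 19; (11|19)=+1, (17|19)=+1; (−1)^{1·2·9}·(+1)^2·(+1)^1 = +1.
v=3: a=3^-4·(≡1), b=3^0·(≡1) mod 3; (1|3)=+1, (1|3)=+1; (−1)^{-4·0·1}·(+1)^0·(+1)^-4 = +1.
v=∞: 19 > 0 and 1054 > 0  ⇒  (a,b)_∞ = +1.
v=31: a=31^0·(≡4), b=31^1·(≡13) mod 31; (4|31)=+1, (13|31)=-1; (−1)^{0·1·15}·(+1)^1·(-1)^0 = +1.
v=5: a=5^-4·(≡1), b=5^-2·(≡1) mod 5; (1|5)=+1, (1|5)=+1; (−1)^{-4·-2·2}·(+1)^-2·(+1)^-4 = +1.
v=2: v_2(a)=8, v_2(b)=-1; units ≡ 3, 7 (mod 8); ε·ε+αω+βω = 1·1+8·0+-1·1 ≡ 0  ⇒  (a,b)_2 = +1.
Every local symbol is +1, so the conic 19·x² + 1054·y² = z² has ℚ_v-points for all v and hence a ℚ-point; (a, b / ℚ) ≅ M_2(ℚ).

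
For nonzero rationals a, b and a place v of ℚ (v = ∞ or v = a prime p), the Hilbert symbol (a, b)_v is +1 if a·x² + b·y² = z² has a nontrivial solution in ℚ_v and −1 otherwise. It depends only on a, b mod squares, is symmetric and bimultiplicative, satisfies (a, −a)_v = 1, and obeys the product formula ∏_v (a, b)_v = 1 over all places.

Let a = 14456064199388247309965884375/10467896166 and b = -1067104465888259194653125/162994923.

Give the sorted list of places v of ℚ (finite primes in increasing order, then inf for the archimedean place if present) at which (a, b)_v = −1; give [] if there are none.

Mod squares: a ≡ 4182090, b ≡ -148335. Check v ∈ {∞, 2, 3, 5, 7, 11, 13, 17, 19, 23, 29, 31, 43}.
v=19: a=19^3·(≡13), b=19^2·(≡17) mod 19; (13|19)=-1, (17|19)=+1; (−1)^{3·2·9}·(-1)^2·(+1)^3 = +1.
v=13: a=13^-2·(≡1), b=13^-2·(≡8) mod 13; (1|13)=+1, (8|13)=-1; (−1)^{-2·-2·6}·(+1)^-2·(-1)^-2 = +1.
v=29: a=29^3·(≡20), b=29^3·(≡14) mod 29; (20|29)=+1, (14|29)=-1; (−1)^{3·3·14}·(+1)^3·(-1)^3 = -1.
v=17: a=17^-2·(≡3), b=17^0·(≡6) mod 17; (3|17)=-1, (6|17)=-1; (−1)^{-2·0·8}·(-1)^0·(-1)^-2 = +1.
v=3: a=3^-7·(≡2), b=3^-9·(≡1) mod 3; (2|3)=-1, (1|3)=+1; (−1)^{-7·-9·1}·(-1)^-9·(+1)^-7 = +1.
v=∞: 4182090 > 0 and -148335 < 0  ⇒  (a,b)_∞ = +1.
v=2: v_2(a)=-1, v_2(b)=0; units ≡ 5, 1 (mod 8); ε·ε+αω+βω = 0·0+-1·0+0·1 ≡ 0  ⇒  (a,b)_2 = +1.
v=31: a=31^4·(≡2), b=31^3·(≡10) mod 31; (2|31)=+1, (10|31)=+1; (−1)^{4·3·15}·(+1)^3·(+1)^4 = +1.
v=43: a=43^2·(≡29), b=43^2·(≡10) mod 43; (29|43)=-1, (10|43)=+1; (−1)^{2·2·21}·(-1)^2·(+1)^2 = +1.
v=11: a=11^3·(≡8), b=11^3·(≡4) mod 11; (8|11)=-1, (4|11)=+1; (−1)^{3·3·5}·(-1)^3·(+1)^3 = +1.
v=23: a=23^3·(≡19), b=23^2·(≡22) mod 23; (19|23)=-1, (22|23)=-1; (−1)^{3·2·11}·(-1)^2·(-1)^3 = -1.
v=5: a=5^5·(≡3), b=5^5·(≡2) mod 5; (3|5)=-1, (2|5)=-1; (−1)^{5·5·2}·(-1)^5·(-1)^5 = +1.
v=7: a=7^-2·(≡6), b=7^-2·(≡1) mod 7; (6|7)=-1, (1|7)=+1; (−1)^{-2·-2·3}·(-1)^-2·(+1)^-2 = +1.
|Ram(4182090, -148335)| = 2, even; anisotropic at {23, 29}.

[23, 29]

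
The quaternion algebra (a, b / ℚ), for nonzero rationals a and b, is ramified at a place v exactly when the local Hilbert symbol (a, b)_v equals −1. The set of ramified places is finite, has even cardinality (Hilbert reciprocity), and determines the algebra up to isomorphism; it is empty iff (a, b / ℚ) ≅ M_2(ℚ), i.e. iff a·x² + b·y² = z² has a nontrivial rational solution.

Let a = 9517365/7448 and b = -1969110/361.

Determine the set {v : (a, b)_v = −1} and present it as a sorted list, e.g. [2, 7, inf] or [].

(a, b) ≡ (40184430, -24310) mod (ℚ^×)²; places V = {2, 3, 5, 7, 11, 13, 17, 19, 29, ∞}.
(a,b)_5: α=1, u≡1; β=1, v≡3 (mod 5); (1|5)=+1, (3|5)=-1; sign (−1)^0·+1^1·-1^1 = -1.
(a,b)_2: α=-3, β=1; u≡7, v≡5 (mod 8); ε(u)ε(v)=1·0, αω(v)=-3·1, βω(u)=1·0; sum ≡ 1  ⇒  -1.
(a,b)_11: α=1, u≡10; β=1, v≡9 (mod 11); (10|11)=-1, (9|11)=+1; sign (−1)^1·-1^1·+1^1 = +1.
(a,b)_13: α=1, u≡3; β=1, v≡11 (mod 13); (3|13)=+1, (11|13)=-1; sign (−1)^0·+1^1·-1^1 = -1.
(a,b)_17: α=1, u≡9; β=1, v≡2 (mod 17); (9|17)=+1, (2|17)=+1; sign (−1)^0·+1^1·+1^1 = +1.
(a,b)_7: α=-2, u≡5; β=0, v≡1 (mod 7); (5|7)=-1, (1|7)=+1; sign (−1)^0·-1^0·+1^-2 = +1.
(a,b)_19: α=-1, u≡11; β=-2, v≡12 (mod 19); (11|19)=+1, (12|19)=-1; sign (−1)^0·+1^-2·-1^-1 = -1.
(a,b)_∞: sgn(40184430)=+, sgn(-24310)=−, so +1.
(a,b)_3: α=3, u≡2; β=4, v≡2 (mod 3); (2|3)=-1, (2|3)=-1; sign (−1)^0·-1^4·-1^3 = -1.
(a,b)_29: α=1, u≡19; β=0, v≡26 (mod 29); (19|29)=-1, (26|29)=-1; sign (−1)^0·-1^0·-1^1 = -1.
Ram(40184430, -24310) = {2, 3, 5, 13, 19, 29}; no ℚ_2-point on the conic.

[2, 3, 5, 13, 19, 29]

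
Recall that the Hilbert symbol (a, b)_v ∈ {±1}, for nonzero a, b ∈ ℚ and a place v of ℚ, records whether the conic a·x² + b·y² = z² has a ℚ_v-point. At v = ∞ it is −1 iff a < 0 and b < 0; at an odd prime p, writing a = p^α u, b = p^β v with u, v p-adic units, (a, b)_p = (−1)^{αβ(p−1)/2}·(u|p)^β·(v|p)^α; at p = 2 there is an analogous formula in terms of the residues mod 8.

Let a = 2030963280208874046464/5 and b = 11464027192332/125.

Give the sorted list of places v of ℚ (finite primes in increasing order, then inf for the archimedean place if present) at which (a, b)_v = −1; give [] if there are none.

[5, 23]

(a, b) ≡ (28405, 49335) mod (ℚ^×)²; places V = {2, 3, 5, 11, 13, 19, 23, ∞}.
(a,b)_5: α=-1, u≡4; β=-3, v≡2 (mod 5); (4|5)=+1, (2|5)=-1; sign (−1)^0·+1^-3·-1^-1 = -1.
(a,b)_23: α=5, u≡12; β=3, v≡12 (mod 23); (12|23)=+1, (12|23)=+1; sign (−1)^1·+1^3·+1^5 = -1.
(a,b)_∞: sgn(28405)=+, sgn(49335)=+, so +1.
(a,b)_2: α=10, β=2; u≡5, v≡7 (mod 8); ε(u)ε(v)=0·1, αω(v)=10·0, βω(u)=2·1; sum ≡ 0  ⇒  +1.
(a,b)_3: α=0, u≡1; β=3, v≡2 (mod 3); (1|3)=+1, (2|3)=-1; sign (−1)^0·+1^3·-1^0 = +1.
(a,b)_11: α=2, u≡1; β=1, v≡8 (mod 11); (1|11)=+1, (8|11)=-1; sign (−1)^0·+1^1·-1^2 = +1.
(a,b)_13: α=5, u≡9; β=3, v≡10 (mod 13); (9|13)=+1, (10|13)=+1; sign (−1)^0·+1^3·+1^5 = +1.
(a,b)_19: α=3, u≡10; β=2, v≡9 (mod 19); (10|19)=-1, (9|19)=+1; sign (−1)^0·-1^2·+1^3 = +1.
Ram(28405, 49335) = {5, 23}; no ℚ_5-point on the conic.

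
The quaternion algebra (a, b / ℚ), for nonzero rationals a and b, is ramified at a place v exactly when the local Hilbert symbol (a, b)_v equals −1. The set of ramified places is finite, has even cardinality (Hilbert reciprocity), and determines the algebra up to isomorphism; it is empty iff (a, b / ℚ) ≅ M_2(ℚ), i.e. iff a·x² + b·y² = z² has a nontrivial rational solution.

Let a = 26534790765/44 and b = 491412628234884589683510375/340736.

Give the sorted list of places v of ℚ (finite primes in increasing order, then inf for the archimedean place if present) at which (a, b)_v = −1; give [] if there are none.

[3, 7, 11, 19]

Mod squares: a ≡ 212135, b ≡ 26565. Check v ∈ {∞, 2, 3, 5, 7, 11, 17, 19, 23, 29}.
v=2: v_2(a)=-2, v_2(b)=-8; units ≡ 7, 5 (mod 8); ε·ε+αω+βω = 1·0+-2·1+-8·0 ≡ 0  ⇒  (a,b)_2 = +1.
v=7: a=7^1·(≡4), b=7^3·(≡1) mod 7; (4|7)=+1, (1|7)=+1; (−1)^{1·3·3}·(+1)^3·(+1)^1 = -1.
v=17: a=17^2·(≡16), b=17^6·(≡3) mod 17; (16|17)=+1, (3|17)=-1; (−1)^{2·6·8}·(+1)^6·(-1)^2 = +1.
v=3: a=3^2·(≡2), b=3^5·(≡2) mod 3; (2|3)=-1, (2|3)=-1; (−1)^{2·5·1}·(-1)^5·(-1)^2 = -1.
v=29: a=29^1·(≡20), b=29^2·(≡24) mod 29; (20|29)=+1, (24|29)=+1; (−1)^{1·2·14}·(+1)^2·(+1)^1 = +1.
v=23: a=23^2·(≡12), b=23^5·(≡17) mod 23; (12|23)=+1, (17|23)=-1; (−1)^{2·5·11}·(+1)^5·(-1)^2 = +1.
v=19: a=19^1·(≡8), b=19^2·(≡15) mod 19; (8|19)=-1, (15|19)=-1; (−1)^{1·2·9}·(-1)^2·(-1)^1 = -1.
v=∞: 212135 > 0 and 26565 > 0  ⇒  (a,b)_∞ = +1.
v=5: a=5^1·(≡2), b=5^3·(≡3) mod 5; (2|5)=-1, (3|5)=-1; (−1)^{1·3·2}·(-1)^3·(-1)^1 = +1.
v=11: a=11^-1·(≡8), b=11^-3·(≡6) mod 11; (8|11)=-1, (6|11)=-1; (−1)^{-1·-3·5}·(-1)^-3·(-1)^-1 = -1.
(212135, 26565 / ℚ) ramifies at {3, 7, 11, 19}: a division algebra.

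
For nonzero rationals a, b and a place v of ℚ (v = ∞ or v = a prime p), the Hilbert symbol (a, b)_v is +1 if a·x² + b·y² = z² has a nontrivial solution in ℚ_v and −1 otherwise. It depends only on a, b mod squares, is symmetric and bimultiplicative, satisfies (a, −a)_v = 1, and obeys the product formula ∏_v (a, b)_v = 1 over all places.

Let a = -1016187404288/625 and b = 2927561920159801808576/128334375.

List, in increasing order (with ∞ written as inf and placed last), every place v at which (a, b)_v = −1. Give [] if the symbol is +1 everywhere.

Mod squares: a ≡ -214613, b ≡ 178365. Check v ∈ {∞, 2, 3, 5, 7, 11, 13, 17, 23, 31, 43, 47}.
v=5: a=5^-4·(≡2), b=5^-5·(≡3) mod 5; (2|5)=-1, (3|5)=-1; (−1)^{-4·-5·2}·(-1)^-5·(-1)^-4 = -1.
v=2: v_2(a)=14, v_2(b)=6; units ≡ 3, 5 (mod 8); ε·ε+αω+βω = 1·0+14·1+6·1 ≡ 0  ⇒  (a,b)_2 = +1.
v=11: a=11^0·(≡6), b=11^1·(≡5) mod 11; (6|11)=-1, (5|11)=+1; (−1)^{0·1·5}·(-1)^1·(+1)^0 = -1.
v=47: a=47^0·(≡34), b=47^1·(≡22) mod 47; (34|47)=+1, (22|47)=-1; (−1)^{0·1·23}·(+1)^1·(-1)^0 = +1.
v=13: a=13^0·(≡9), b=13^-2·(≡5) mod 13; (9|13)=+1, (5|13)=-1; (−1)^{0·-2·6}·(+1)^-2·(-1)^0 = +1.
v=17: a=17^2·(≡12), b=17^4·(≡9) mod 17; (12|17)=-1, (9|17)=+1; (−1)^{2·4·8}·(-1)^4·(+1)^2 = +1.
v=∞: -214613 < 0 and 178365 > 0  ⇒  (a,b)_∞ = +1.
v=43: a=43^1·(≡24), b=43^2·(≡4) mod 43; (24|43)=+1, (4|43)=+1; (−1)^{1·2·21}·(+1)^2·(+1)^1 = +1.
v=31: a=31^1·(≡21), b=31^2·(≡29) mod 31; (21|31)=-1, (29|31)=-1; (−1)^{1·2·15}·(-1)^2·(-1)^1 = -1.
v=7: a=7^1·(≡4), b=7^2·(≡6) mod 7; (4|7)=+1, (6|7)=-1; (−1)^{1·2·3}·(+1)^2·(-1)^1 = -1.
v=23: a=23^1·(≡21), b=23^3·(≡6) mod 23; (21|23)=-1, (6|23)=+1; (−1)^{1·3·11}·(-1)^3·(+1)^1 = +1.
v=3: a=3^0·(≡1), b=3^-5·(≡1) mod 3; (1|3)=+1, (1|3)=+1; (−1)^{0·-5·1}·(+1)^-5·(+1)^0 = +1.
Ram(-214613, 178365) = {5, 7, 11, 31}; no ℚ_5-point on the conic.

[5, 7, 11, 31]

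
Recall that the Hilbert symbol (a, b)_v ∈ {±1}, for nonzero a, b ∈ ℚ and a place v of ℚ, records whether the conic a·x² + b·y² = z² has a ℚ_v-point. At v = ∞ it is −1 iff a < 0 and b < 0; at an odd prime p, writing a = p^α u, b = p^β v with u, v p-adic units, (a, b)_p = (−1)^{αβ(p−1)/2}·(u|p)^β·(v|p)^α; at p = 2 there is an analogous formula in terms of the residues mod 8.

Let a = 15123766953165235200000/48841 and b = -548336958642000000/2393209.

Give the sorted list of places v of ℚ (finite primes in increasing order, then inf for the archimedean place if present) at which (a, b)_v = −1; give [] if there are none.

[2, 5]

(a, b) ≡ (193930, -2) mod (ℚ^×)²; places V = {2, 3, 5, 7, 11, 13, 17, 41, 43, ∞}.
(a,b)_43: α=3, u≡6; β=2, v≡35 (mod 43); (6|43)=+1, (35|43)=+1; sign (−1)^0·+1^2·+1^3 = +1.
(a,b)_3: α=4, u≡1; β=6, v≡1 (mod 3); (1|3)=+1, (1|3)=+1; sign (−1)^0·+1^6·+1^4 = +1.
(a,b)_2: α=13, β=7; u≡5, v≡7 (mod 8); ε(u)ε(v)=0·1, αω(v)=13·0, βω(u)=7·1; sum ≡ 1  ⇒  -1.
(a,b)_∞: sgn(193930)=+, sgn(-2)=−, so +1.
(a,b)_5: α=5, u≡4; β=6, v≡3 (mod 5); (4|5)=+1, (3|5)=-1; sign (−1)^0·+1^6·-1^5 = -1.
(a,b)_7: α=0, u≡2; β=-2, v≡5 (mod 7); (2|7)=+1, (5|7)=-1; sign (−1)^0·+1^-2·-1^0 = +1.
(a,b)_41: α=3, u≡12; β=2, v≡23 (mod 41); (12|41)=-1, (23|41)=+1; sign (−1)^0·-1^2·+1^3 = +1.
(a,b)_17: α=-2, u≡11; β=-2, v≡16 (mod 17); (11|17)=-1, (16|17)=+1; sign (−1)^0·-1^-2·+1^-2 = +1.
(a,b)_11: α=3, u≡6; β=2, v≡9 (mod 11); (6|11)=-1, (9|11)=+1; sign (−1)^0·-1^2·+1^3 = +1.
(a,b)_13: α=-2, u≡3; β=-2, v≡2 (mod 13); (3|13)=+1, (2|13)=-1; sign (−1)^0·+1^-2·-1^-2 = +1.
Ram(193930, -2) = {2, 5}; no ℚ_2-point on the conic.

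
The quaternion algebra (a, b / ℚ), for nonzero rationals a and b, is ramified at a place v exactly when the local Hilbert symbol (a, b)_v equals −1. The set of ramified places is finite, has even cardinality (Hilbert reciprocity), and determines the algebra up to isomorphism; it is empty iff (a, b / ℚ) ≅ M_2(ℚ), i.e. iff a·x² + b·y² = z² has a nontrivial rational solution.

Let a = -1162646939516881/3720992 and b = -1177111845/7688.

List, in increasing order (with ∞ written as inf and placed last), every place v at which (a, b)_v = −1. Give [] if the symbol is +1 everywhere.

Mod squares: a ≡ -2, b ≡ -17290. Check v ∈ {∞, 2, 3, 5, 7, 11, 13, 19, 31, 37, 41}.
v=31: a=31^-2·(≡26), b=31^-2·(≡20) mod 31; (26|31)=-1, (20|31)=+1; (−1)^{-2·-2·15}·(-1)^-2·(+1)^-2 = +1.
v=3: a=3^0·(≡1), b=3^4·(≡2) mod 3; (1|3)=+1, (2|3)=-1; (−1)^{0·4·1}·(+1)^4·(-1)^0 = +1.
v=19: a=19^2·(≡9), b=19^1·(≡18) mod 19; (9|19)=+1, (18|19)=-1; (−1)^{2·1·9}·(+1)^1·(-1)^2 = +1.
v=2: v_2(a)=-5, v_2(b)=-3; units ≡ 7, 3 (mod 8); ε·ε+αω+βω = 1·1+-5·1+-3·0 ≡ 0  ⇒  (a,b)_2 = +1.
v=7: a=7^2·(≡6), b=7^1·(≡1) mod 7; (6|7)=-1, (1|7)=+1; (−1)^{2·1·3}·(-1)^1·(+1)^2 = -1.
v=13: a=13^4·(≡6), b=13^1·(≡3) mod 13; (6|13)=-1, (3|13)=+1; (−1)^{4·1·6}·(-1)^1·(+1)^4 = -1.
v=5: a=5^0·(≡2), b=5^1·(≡2) mod 5; (2|5)=-1, (2|5)=-1; (−1)^{0·1·2}·(-1)^1·(-1)^0 = -1.
v=41: a=41^2·(≡37), b=41^2·(≡29) mod 41; (37|41)=+1, (29|41)=-1; (−1)^{2·2·20}·(+1)^2·(-1)^2 = +1.
v=37: a=37^2·(≡31), b=37^0·(≡3) mod 37; (31|37)=-1, (3|37)=+1; (−1)^{2·0·18}·(-1)^0·(+1)^2 = +1.
v=∞: -2 < 0 and -17290 < 0  ⇒  (a,b)_∞ = -1.
v=11: a=11^-2·(≡4), b=11^0·(≡8) mod 11; (4|11)=+1, (8|11)=-1; (−1)^{-2·0·5}·(+1)^0·(-1)^-2 = +1.
(-2, -17290 / ℚ) ramifies at {5, 7, 13, ∞}: a division algebra.

[5, 7, 13, inf]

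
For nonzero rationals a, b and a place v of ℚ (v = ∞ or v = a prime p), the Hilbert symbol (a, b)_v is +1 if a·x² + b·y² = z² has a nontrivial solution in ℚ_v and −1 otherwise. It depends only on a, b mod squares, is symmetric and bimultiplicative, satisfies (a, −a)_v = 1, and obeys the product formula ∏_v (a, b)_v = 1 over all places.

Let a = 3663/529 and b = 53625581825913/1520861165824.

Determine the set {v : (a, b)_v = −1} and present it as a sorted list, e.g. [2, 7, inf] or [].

[3, 43]

Mod squares: a ≡ 407, b ≡ 138417. Check v ∈ {∞, 2, 3, 7, 11, 13, 23, 29, 37, 43}.
v=37: a=37^1·(≡9), b=37^1·(≡26) mod 37; (9|37)=+1, (26|37)=+1; (−1)^{1·1·18}·(+1)^1·(+1)^1 = +1.
v=∞: 407 > 0 and 138417 > 0  ⇒  (a,b)_∞ = +1.
v=43: a=43^0·(≡37), b=43^1·(≡33) mod 43; (37|43)=-1, (33|43)=-1; (−1)^{0·1·21}·(-1)^1·(-1)^0 = -1.
v=7: a=7^0·(≡4), b=7^-4·(≡3) mod 7; (4|7)=+1, (3|7)=-1; (−1)^{0·-4·3}·(+1)^-4·(-1)^0 = +1.
v=29: a=29^0·(≡22), b=29^1·(≡8) mod 29; (22|29)=+1, (8|29)=-1; (−1)^{0·1·14}·(+1)^1·(-1)^0 = +1.
v=11: a=11^1·(≡3), b=11^-4·(≡3) mod 11; (3|11)=+1, (3|11)=+1; (−1)^{1·-4·5}·(+1)^-4·(+1)^1 = +1.
v=13: a=13^0·(≡4), b=13^-2·(≡5) mod 13; (4|13)=+1, (5|13)=-1; (−1)^{0·-2·6}·(+1)^-2·(-1)^0 = +1.
v=2: v_2(a)=0, v_2(b)=-8; units ≡ 7, 1 (mod 8); ε·ε+αω+βω = 1·0+0·0+-8·0 ≡ 0  ⇒  (a,b)_2 = +1.
v=23: a=23^-2·(≡6), b=23^0·(≡3) mod 23; (6|23)=+1, (3|23)=+1; (−1)^{-2·0·11}·(+1)^0·(+1)^-2 = +1.
v=3: a=3^2·(≡2), b=3^19·(≡2) mod 3; (2|3)=-1, (2|3)=-1; (−1)^{2·19·1}·(-1)^19·(-1)^2 = -1.
Ram(407, 138417) = {3, 43}; no ℚ_3-point on the conic.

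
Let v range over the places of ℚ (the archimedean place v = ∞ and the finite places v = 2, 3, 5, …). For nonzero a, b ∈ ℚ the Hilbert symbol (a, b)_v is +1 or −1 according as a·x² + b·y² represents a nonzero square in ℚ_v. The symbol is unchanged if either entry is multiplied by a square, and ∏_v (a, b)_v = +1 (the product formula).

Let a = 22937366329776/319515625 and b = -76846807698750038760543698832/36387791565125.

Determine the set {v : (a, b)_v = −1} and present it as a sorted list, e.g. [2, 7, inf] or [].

Mod squares: a ≡ 899, b ≡ -11685. Check v ∈ {∞, 2, 3, 5, 7, 11, 13, 17, 19, 29, 31, 41}.
v=13: a=13^-2·(≡6), b=13^-2·(≡2) mod 13; (6|13)=-1, (2|13)=-1; (−1)^{-2·-2·6}·(-1)^-2·(-1)^-2 = +1.
v=11: a=11^-2·(≡7), b=11^-4·(≡10) mod 11; (7|11)=-1, (10|11)=-1; (−1)^{-2·-4·5}·(-1)^-4·(-1)^-2 = +1.
v=7: a=7^0·(≡5), b=7^-6·(≡5) mod 7; (5|7)=-1, (5|7)=-1; (−1)^{0·-6·3}·(-1)^-6·(-1)^0 = +1.
v=5: a=5^-6·(≡4), b=5^-3·(≡3) mod 5; (4|5)=+1, (3|5)=-1; (−1)^{-6·-3·2}·(+1)^-3·(-1)^-6 = +1.
v=41: a=41^0·(≡34), b=41^1·(≡25) mod 41; (34|41)=-1, (25|41)=+1; (−1)^{0·1·20}·(-1)^1·(+1)^0 = -1.
v=∞: 899 > 0 and -11685 < 0  ⇒  (a,b)_∞ = +1.
v=31: a=31^1·(≡22), b=31^2·(≡16) mod 31; (22|31)=-1, (16|31)=+1; (−1)^{1·2·15}·(-1)^2·(+1)^1 = +1.
v=19: a=19^0·(≡17), b=19^1·(≡14) mod 19; (17|19)=+1, (14|19)=-1; (−1)^{0·1·9}·(+1)^1·(-1)^0 = +1.
v=17: a=17^2·(≡4), b=17^4·(≡5) mod 17; (4|17)=+1, (5|17)=-1; (−1)^{2·4·8}·(+1)^4·(-1)^2 = +1.
v=2: v_2(a)=4, v_2(b)=4; units ≡ 3, 3 (mod 8); ε·ε+αω+βω = 1·1+4·1+4·1 ≡ 1  ⇒  (a,b)_2 = -1.
v=29: a=29^3·(≡19), b=29^6·(≡27) mod 29; (19|29)=-1, (27|29)=-1; (−1)^{3·6·14}·(-1)^6·(-1)^3 = -1.
v=3: a=3^8·(≡2), b=3^17·(≡2) mod 3; (2|3)=-1, (2|3)=-1; (−1)^{8·17·1}·(-1)^17·(-1)^8 = -1.
|Ram(899, -11685)| = 4, even; anisotropic at {2, 3, 29, 41}.

[2, 3, 29, 41]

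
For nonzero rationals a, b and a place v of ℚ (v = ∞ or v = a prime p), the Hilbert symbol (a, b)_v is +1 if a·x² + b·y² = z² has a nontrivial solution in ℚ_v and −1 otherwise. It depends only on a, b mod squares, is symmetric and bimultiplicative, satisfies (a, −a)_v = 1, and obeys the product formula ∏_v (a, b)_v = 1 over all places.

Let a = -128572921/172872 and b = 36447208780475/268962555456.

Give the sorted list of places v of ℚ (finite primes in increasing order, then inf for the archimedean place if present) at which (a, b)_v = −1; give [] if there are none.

[23, 29]

(a, b) ≡ (-2, 11339) mod (ℚ^×)²; places V = {2, 3, 5, 7, 17, 23, 29, ∞}.
(a,b)_2: α=-3, β=-6; u≡7, v≡3 (mod 8); ε(u)ε(v)=1·1, αω(v)=-3·1, βω(u)=-6·0; sum ≡ 0  ⇒  +1.
(a,b)_23: α=2, u≡21; β=3, v≡19 (mod 23); (21|23)=-1, (19|23)=-1; sign (−1)^0·-1^3·-1^2 = -1.
(a,b)_7: α=-4, u≡3; β=-8, v≡3 (mod 7); (3|7)=-1, (3|7)=-1; sign (−1)^0·-1^-8·-1^-4 = +1.
(a,b)_5: α=0, u≡2; β=2, v≡4 (mod 5); (2|5)=-1, (4|5)=+1; sign (−1)^0·-1^2·+1^0 = +1.
(a,b)_∞: sgn(-2)=−, sgn(11339)=+, so +1.
(a,b)_29: α=2, u≡12; β=3, v≡12 (mod 29); (12|29)=-1, (12|29)=-1; sign (−1)^0·-1^3·-1^2 = -1.
(a,b)_17: α=2, u≡16; β=3, v≡4 (mod 17); (16|17)=+1, (4|17)=+1; sign (−1)^0·+1^3·+1^2 = +1.
(a,b)_3: α=-2, u≡1; β=-6, v≡2 (mod 3); (1|3)=+1, (2|3)=-1; sign (−1)^0·+1^-6·-1^-2 = +1.
|Ram(-2, 11339)| = 2, even; anisotropic at {23, 29}.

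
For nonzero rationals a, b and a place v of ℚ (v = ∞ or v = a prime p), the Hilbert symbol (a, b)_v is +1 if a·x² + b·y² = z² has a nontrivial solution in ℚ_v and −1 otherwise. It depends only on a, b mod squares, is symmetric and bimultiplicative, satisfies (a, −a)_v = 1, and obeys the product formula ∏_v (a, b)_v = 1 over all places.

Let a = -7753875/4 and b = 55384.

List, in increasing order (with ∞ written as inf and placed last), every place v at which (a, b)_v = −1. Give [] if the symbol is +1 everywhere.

[2, 23]

(a, b) ≡ (-310155, 13846) mod (ℚ^×)²; places V = {2, 3, 5, 7, 23, 29, 31, 43, ∞}.
(a,b)_7: α=0, u≡1; β=1, v≡2 (mod 7); (1|7)=+1, (2|7)=+1; sign (−1)^0·+1^1·+1^0 = +1.
(a,b)_2: α=-2, β=3; u≡5, v≡3 (mod 8); ε(u)ε(v)=0·1, αω(v)=-2·1, βω(u)=3·1; sum ≡ 1  ⇒  -1.
(a,b)_23: α=1, u≡8; β=1, v≡16 (mod 23); (8|23)=+1, (16|23)=+1; sign (−1)^1·+1^1·+1^1 = -1.
(a,b)_43: α=0, u≡25; β=1, v≡41 (mod 43); (25|43)=+1, (41|43)=+1; sign (−1)^0·+1^1·+1^0 = +1.
(a,b)_5: α=3, u≡1; β=0, v≡4 (mod 5); (1|5)=+1, (4|5)=+1; sign (−1)^0·+1^0·+1^3 = +1.
(a,b)_31: α=1, u≡19; β=0, v≡18 (mod 31); (19|31)=+1, (18|31)=+1; sign (−1)^0·+1^0·+1^1 = +1.
(a,b)_29: α=1, u≡23; β=0, v≡23 (mod 29); (23|29)=+1, (23|29)=+1; sign (−1)^0·+1^0·+1^1 = +1.
(a,b)_∞: sgn(-310155)=−, sgn(13846)=+, so +1.
(a,b)_3: α=1, u≡1; β=0, v≡1 (mod 3); (1|3)=+1, (1|3)=+1; sign (−1)^0·+1^0·+1^1 = +1.
Ram(-310155, 13846) = {2, 23}; no ℚ_2-point on the conic.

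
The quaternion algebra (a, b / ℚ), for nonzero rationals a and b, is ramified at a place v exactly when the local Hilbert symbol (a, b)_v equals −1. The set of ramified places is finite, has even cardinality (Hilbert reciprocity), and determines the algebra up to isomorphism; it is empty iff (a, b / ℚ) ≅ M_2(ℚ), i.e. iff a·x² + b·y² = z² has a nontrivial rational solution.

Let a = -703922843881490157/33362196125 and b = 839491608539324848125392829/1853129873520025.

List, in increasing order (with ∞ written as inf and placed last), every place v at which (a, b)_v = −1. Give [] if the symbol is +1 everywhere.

[23, 29]

(a, b) ≡ (-185, 4669) mod (ℚ^×)²; places V = {2, 3, 5, 7, 13, 17, 23, 29, 31, 37, ∞}.
(a,b)_7: α=0, u≡1; β=5, v≡1 (mod 7); (1|7)=+1, (1|7)=+1; sign (−1)^0·+1^5·+1^0 = +1.
(a,b)_2: α=0, β=0; u≡7, v≡5 (mod 8); ε(u)ε(v)=1·0, αω(v)=0·1, βω(u)=0·0; sum ≡ 0  ⇒  +1.
(a,b)_∞: sgn(-185)=−, sgn(4669)=+, so +1.
(a,b)_13: α=0, u≡1; β=2, v≡5 (mod 13); (1|13)=+1, (5|13)=-1; sign (−1)^0·+1^2·-1^0 = +1.
(a,b)_17: α=-2, u≡16; β=-4, v≡10 (mod 17); (16|17)=+1, (10|17)=-1; sign (−1)^0·+1^-4·-1^-2 = +1.
(a,b)_3: α=10, u≡1; β=12, v≡1 (mod 3); (1|3)=+1, (1|3)=+1; sign (−1)^0·+1^12·+1^10 = +1.
(a,b)_37: α=3, u≡31; β=4, v≡27 (mod 37); (31|37)=-1, (27|37)=+1; sign (−1)^0·-1^4·+1^3 = +1.
(a,b)_5: α=-3, u≡2; β=-2, v≡4 (mod 5); (2|5)=-1, (4|5)=+1; sign (−1)^0·-1^-2·+1^-3 = +1.
(a,b)_29: α=2, u≡14; β=3, v≡9 (mod 29); (14|29)=-1, (9|29)=+1; sign (−1)^0·-1^3·+1^2 = -1.
(a,b)_31: α=-4, u≡9; β=-6, v≡10 (mod 31); (9|31)=+1, (10|31)=+1; sign (−1)^0·+1^-6·+1^-4 = +1.
(a,b)_23: α=4, u≡11; β=3, v≡21 (mod 23); (11|23)=-1, (21|23)=-1; sign (−1)^0·-1^3·-1^4 = -1.
Ram(-185, 4669) = {23, 29}; no ℚ_23-point on the conic.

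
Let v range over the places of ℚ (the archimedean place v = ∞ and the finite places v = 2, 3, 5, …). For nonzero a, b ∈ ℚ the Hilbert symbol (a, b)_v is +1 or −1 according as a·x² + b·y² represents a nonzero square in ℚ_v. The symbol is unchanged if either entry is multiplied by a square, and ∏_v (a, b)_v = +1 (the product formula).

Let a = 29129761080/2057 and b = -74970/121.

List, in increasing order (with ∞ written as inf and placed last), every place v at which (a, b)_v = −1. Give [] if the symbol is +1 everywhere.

(a, b) ≡ (3465790, -170) mod (ℚ^×)²; places V = {2, 3, 5, 7, 11, 17, 19, 29, 37, ∞}.
(a,b)_3: α=6, u≡1; β=2, v≡1 (mod 3); (1|3)=+1, (1|3)=+1; sign (−1)^0·+1^2·+1^6 = +1.
(a,b)_∞: sgn(3465790)=+, sgn(-170)=−, so +1.
(a,b)_17: α=-1, u≡14; β=1, v≡5 (mod 17); (14|17)=-1, (5|17)=-1; sign (−1)^0·-1^1·-1^-1 = +1.
(a,b)_19: α=1, u≡15; β=0, v≡6 (mod 19); (15|19)=-1, (6|19)=+1; sign (−1)^0·-1^0·+1^1 = +1.
(a,b)_7: α=2, u≡6; β=2, v≡5 (mod 7); (6|7)=-1, (5|7)=-1; sign (−1)^0·-1^2·-1^2 = +1.
(a,b)_2: α=3, β=1; u≡7, v≡3 (mod 8); ε(u)ε(v)=1·1, αω(v)=3·1, βω(u)=1·0; sum ≡ 0  ⇒  +1.
(a,b)_37: α=1, u≡35; β=0, v≡14 (mod 37); (35|37)=-1, (14|37)=-1; sign (−1)^0·-1^0·-1^1 = -1.
(a,b)_5: α=1, u≡3; β=1, v≡1 (mod 5); (3|5)=-1, (1|5)=+1; sign (−1)^0·-1^1·+1^1 = -1.
(a,b)_11: α=-2, u≡4; β=-2, v≡6 (mod 11); (4|11)=+1, (6|11)=-1; sign (−1)^0·+1^-2·-1^-2 = +1.
(a,b)_29: α=1, u≡23; β=0, v≡28 (mod 29); (23|29)=+1, (28|29)=+1; sign (−1)^0·+1^0·+1^1 = +1.
Ram(3465790, -170) = {5, 37}; no ℚ_5-point on the conic.

[5, 37]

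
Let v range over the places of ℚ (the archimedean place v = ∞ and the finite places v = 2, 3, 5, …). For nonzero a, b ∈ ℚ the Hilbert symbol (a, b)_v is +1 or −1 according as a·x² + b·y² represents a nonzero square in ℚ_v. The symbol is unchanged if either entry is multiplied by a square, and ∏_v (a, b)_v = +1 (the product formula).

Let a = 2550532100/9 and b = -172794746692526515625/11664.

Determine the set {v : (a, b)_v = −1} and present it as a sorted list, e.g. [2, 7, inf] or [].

(a, b) ≡ (25505321, -17) mod (ℚ^×)²; places V = {2, 3, 5, 17, 23, 37, 41, 43, ∞}.
(a,b)_43: α=1, u≡3; β=2, v≡19 (mod 43); (3|43)=-1, (19|43)=-1; sign (−1)^0·-1^2·-1^1 = -1.
(a,b)_37: α=1, u≡13; β=2, v≡14 (mod 37); (13|37)=-1, (14|37)=-1; sign (−1)^0·-1^2·-1^1 = -1.
(a,b)_∞: sgn(25505321)=+, sgn(-17)=−, so +1.
(a,b)_3: α=-2, u≡2; β=-6, v≡1 (mod 3); (2|3)=-1, (1|3)=+1; sign (−1)^0·-1^-6·+1^-2 = +1.
(a,b)_5: α=2, u≡1; β=6, v≡2 (mod 5); (1|5)=+1, (2|5)=-1; sign (−1)^0·+1^6·-1^2 = +1.
(a,b)_2: α=2, β=-4; u≡1, v≡7 (mod 8); ε(u)ε(v)=0·1, αω(v)=2·0, βω(u)=-4·0; sum ≡ 0  ⇒  +1.
(a,b)_41: α=1, u≡17; β=2, v≡27 (mod 41); (17|41)=-1, (27|41)=-1; sign (−1)^0·-1^2·-1^1 = -1.
(a,b)_17: α=1, u≡3; β=3, v≡9 (mod 17); (3|17)=-1, (9|17)=+1; sign (−1)^0·-1^3·+1^1 = -1.
(a,b)_23: α=1, u≡7; β=2, v≡9 (mod 23); (7|23)=-1, (9|23)=+1; sign (−1)^0·-1^2·+1^1 = +1.
Ram(25505321, -17) = {17, 37, 41, 43}; no ℚ_17-point on the conic.

[17, 37, 41, 43]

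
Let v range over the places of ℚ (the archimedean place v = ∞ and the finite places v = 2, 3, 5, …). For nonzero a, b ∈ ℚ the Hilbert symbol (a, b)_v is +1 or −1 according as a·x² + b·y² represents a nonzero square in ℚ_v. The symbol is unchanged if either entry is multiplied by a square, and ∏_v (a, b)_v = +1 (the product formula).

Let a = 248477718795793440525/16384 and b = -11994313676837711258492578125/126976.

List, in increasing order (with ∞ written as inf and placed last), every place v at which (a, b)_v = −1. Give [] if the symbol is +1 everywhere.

[11, 17, 23, 29, 31, 41]

(a, b) ≡ (51603789, -1551891) mod (ℚ^×)²; places V = {2, 3, 5, 7, 11, 13, 17, 23, 29, 31, 37, 41, ∞}.
(a,b)_3: α=5, u≡1; β=3, v≡2 (mod 3); (1|3)=+1, (2|3)=-1; sign (−1)^1·+1^3·-1^5 = +1.
(a,b)_37: α=1, u≡17; β=1, v≡15 (mod 37); (17|37)=-1, (15|37)=-1; sign (−1)^0·-1^1·-1^1 = +1.
(a,b)_17: α=1, u≡14; β=2, v≡11 (mod 17); (14|17)=-1, (11|17)=-1; sign (−1)^0·-1^2·-1^1 = -1.
(a,b)_7: α=0, u≡3; β=2, v≡1 (mod 7); (3|7)=-1, (1|7)=+1; sign (−1)^0·-1^2·+1^0 = +1.
(a,b)_23: α=1, u≡18; β=4, v≡19 (mod 23); (18|23)=+1, (19|23)=-1; sign (−1)^0·+1^4·-1^1 = -1.
(a,b)_29: α=1, u≡23; β=2, v≡18 (mod 29); (23|29)=+1, (18|29)=-1; sign (−1)^0·+1^2·-1^1 = -1.
(a,b)_41: α=1, u≡17; β=1, v≡2 (mod 41); (17|41)=-1, (2|41)=+1; sign (−1)^0·-1^1·+1^1 = -1.
(a,b)_2: α=-14, β=-12; u≡5, v≡5 (mod 8); ε(u)ε(v)=0·0, αω(v)=-14·1, βω(u)=-12·1; sum ≡ 0  ⇒  +1.
(a,b)_13: α=2, u≡10; β=2, v≡3 (mod 13); (10|13)=+1, (3|13)=+1; sign (−1)^0·+1^2·+1^2 = +1.
(a,b)_31: α=2, u≡6; β=-1, v≡16 (mod 31); (6|31)=-1, (16|31)=+1; sign (−1)^0·-1^-1·+1^2 = -1.
(a,b)_∞: sgn(51603789)=+, sgn(-1551891)=−, so +1.
(a,b)_5: α=2, u≡4; β=8, v≡4 (mod 5); (4|5)=+1, (4|5)=+1; sign (−1)^0·+1^8·+1^2 = +1.
(a,b)_11: α=4, u≡6; β=3, v≡9 (mod 11); (6|11)=-1, (9|11)=+1; sign (−1)^0·-1^3·+1^4 = -1.
(51603789, -1551891 / ℚ) ramifies at {11, 17, 23, 29, 31, 41}: a division algebra.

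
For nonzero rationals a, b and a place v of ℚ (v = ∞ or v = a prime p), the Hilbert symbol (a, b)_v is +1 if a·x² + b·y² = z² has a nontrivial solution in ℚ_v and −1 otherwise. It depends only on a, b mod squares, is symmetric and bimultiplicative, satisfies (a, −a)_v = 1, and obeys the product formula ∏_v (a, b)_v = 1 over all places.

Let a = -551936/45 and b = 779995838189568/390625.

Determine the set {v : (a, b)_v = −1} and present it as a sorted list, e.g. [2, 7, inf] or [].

[3, 5]

(a, b) ≡ (-55, 273) mod (ℚ^×)²; places V = {2, 3, 5, 7, 11, 13, ∞}.
(a,b)_7: α=2, u≡2; β=9, v≡2 (mod 7); (2|7)=+1, (2|7)=+1; sign (−1)^0·+1^9·+1^2 = +1.
(a,b)_3: α=-2, u≡2; β=1, v≡1 (mod 3); (2|3)=-1, (1|3)=+1; sign (−1)^0·-1^1·+1^-2 = -1.
(a,b)_11: α=1, u≡6; β=2, v≡4 (mod 11); (6|11)=-1, (4|11)=+1; sign (−1)^0·-1^2·+1^1 = +1.
(a,b)_2: α=10, β=12; u≡1, v≡1 (mod 8); ε(u)ε(v)=0·0, αω(v)=10·0, βω(u)=12·0; sum ≡ 0  ⇒  +1.
(a,b)_5: α=-1, u≡1; β=-8, v≡3 (mod 5); (1|5)=+1, (3|5)=-1; sign (−1)^0·+1^-8·-1^-1 = -1.
(a,b)_13: α=0, u≡3; β=1, v≡5 (mod 13); (3|13)=+1, (5|13)=-1; sign (−1)^0·+1^1·-1^0 = +1.
(a,b)_∞: sgn(-55)=−, sgn(273)=+, so +1.
|Ram(-55, 273)| = 2, even; anisotropic at {3, 5}.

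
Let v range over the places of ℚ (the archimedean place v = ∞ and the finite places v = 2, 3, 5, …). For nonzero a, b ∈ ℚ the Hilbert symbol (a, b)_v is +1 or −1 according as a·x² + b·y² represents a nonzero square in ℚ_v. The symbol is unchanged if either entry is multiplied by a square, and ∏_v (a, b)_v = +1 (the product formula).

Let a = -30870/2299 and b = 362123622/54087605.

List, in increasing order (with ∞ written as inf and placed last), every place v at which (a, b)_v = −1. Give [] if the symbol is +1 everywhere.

(a, b) ≡ (-1330, 190) mod (ℚ^×)²; places V = {2, 3, 5, 7, 11, 13, 19, 23, ∞}.
(a,b)_5: α=1, u≡4; β=-1, v≡2 (mod 5); (4|5)=+1, (2|5)=-1; sign (−1)^0·+1^-1·-1^1 = -1.
(a,b)_11: α=-2, u≡5; β=-2, v≡4 (mod 11); (5|11)=+1, (4|11)=+1; sign (−1)^0·+1^-2·+1^-2 = +1.
(a,b)_23: α=0, u≡4; β=-2, v≡3 (mod 23); (4|23)=+1, (3|23)=+1; sign (−1)^0·+1^-2·+1^0 = +1.
(a,b)_3: α=2, u≡2; β=4, v≡1 (mod 3); (2|3)=-1, (1|3)=+1; sign (−1)^0·-1^4·+1^2 = +1.
(a,b)_19: α=-1, u≡17; β=1, v≡10 (mod 19); (17|19)=+1, (10|19)=-1; sign (−1)^1·+1^1·-1^-1 = +1.
(a,b)_7: α=3, u≡5; β=6, v≡1 (mod 7); (5|7)=-1, (1|7)=+1; sign (−1)^0·-1^6·+1^3 = +1.
(a,b)_∞: sgn(-1330)=−, sgn(190)=+, so +1.
(a,b)_13: α=0, u≡4; β=-2, v≡5 (mod 13); (4|13)=+1, (5|13)=-1; sign (−1)^0·+1^-2·-1^0 = +1.
(a,b)_2: α=1, β=1; u≡7, v≡7 (mod 8); ε(u)ε(v)=1·1, αω(v)=1·0, βω(u)=1·0; sum ≡ 1  ⇒  -1.
Ram(-1330, 190) = {2, 5}; no ℚ_2-point on the conic.

[2, 5]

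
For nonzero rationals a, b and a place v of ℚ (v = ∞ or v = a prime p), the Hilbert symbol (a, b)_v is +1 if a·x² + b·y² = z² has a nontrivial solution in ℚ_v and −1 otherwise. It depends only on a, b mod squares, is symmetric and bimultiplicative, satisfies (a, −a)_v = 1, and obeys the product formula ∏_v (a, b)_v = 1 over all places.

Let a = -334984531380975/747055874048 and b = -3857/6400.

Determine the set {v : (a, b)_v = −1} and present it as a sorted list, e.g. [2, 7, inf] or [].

[2, 7, 19, 23, 29, inf]

Mod squares: a ≡ -2737, b ≡ -3857. Check v ∈ {∞, 2, 3, 5, 7, 11, 17, 19, 23, 29}.
v=∞: -2737 < 0 and -3857 < 0  ⇒  (a,b)_∞ = -1.
v=19: a=19^2·(≡2), b=19^1·(≡17) mod 19; (2|19)=-1, (17|19)=+1; (−1)^{2·1·9}·(-1)^1·(+1)^2 = -1.
v=17: a=17^1·(≡1), b=17^0·(≡13) mod 17; (1|17)=+1, (13|17)=+1; (−1)^{1·0·8}·(+1)^0·(+1)^1 = +1.
v=11: a=11^-2·(≡10), b=11^0·(≡9) mod 11; (10|11)=-1, (9|11)=+1; (−1)^{-2·0·5}·(-1)^0·(+1)^-2 = +1.
v=29: a=29^4·(≡21), b=29^1·(≡18) mod 29; (21|29)=-1, (18|29)=-1; (−1)^{4·1·14}·(-1)^1·(-1)^4 = -1.
v=7: a=7^3·(≡2), b=7^1·(≡1) mod 7; (2|7)=+1, (1|7)=+1; (−1)^{3·1·3}·(+1)^1·(+1)^3 = -1.
v=3: a=3^2·(≡2), b=3^0·(≡1) mod 3; (2|3)=-1, (1|3)=+1; (−1)^{2·0·1}·(-1)^0·(+1)^2 = +1.
v=2: v_2(a)=-28, v_2(b)=-8; units ≡ 7, 7 (mod 8); ε·ε+αω+βω = 1·1+-28·0+-8·0 ≡ 1  ⇒  (a,b)_2 = -1.
v=23: a=23^-1·(≡20), b=23^0·(≡5) mod 23; (20|23)=-1, (5|23)=-1; (−1)^{-1·0·11}·(-1)^0·(-1)^-1 = -1.
v=5: a=5^2·(≡2), b=5^-2·(≡3) mod 5; (2|5)=-1, (3|5)=-1; (−1)^{2·-2·2}·(-1)^-2·(-1)^2 = +1.
(-2737, -3857 / ℚ) ramifies at {2, 7, 19, 23, 29, ∞}: a division algebra.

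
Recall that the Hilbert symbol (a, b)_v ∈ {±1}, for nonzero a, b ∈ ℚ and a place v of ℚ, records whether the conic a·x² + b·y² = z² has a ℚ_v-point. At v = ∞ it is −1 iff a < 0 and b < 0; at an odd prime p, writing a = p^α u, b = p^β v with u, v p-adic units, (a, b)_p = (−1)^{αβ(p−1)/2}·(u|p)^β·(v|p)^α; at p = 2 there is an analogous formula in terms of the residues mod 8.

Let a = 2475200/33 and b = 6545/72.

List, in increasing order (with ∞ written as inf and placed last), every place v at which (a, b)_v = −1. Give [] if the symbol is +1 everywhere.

[2, 11]

(a, b) ≡ (51051, 13090) mod (ℚ^×)²; places V = {2, 3, 5, 7, 11, 13, 17, ∞}.
(a,b)_2: α=6, β=-3; u≡3, v≡1 (mod 8); ε(u)ε(v)=1·0, αω(v)=6·0, βω(u)=-3·1; sum ≡ 1  ⇒  -1.
(a,b)_5: α=2, u≡1; β=1, v≡2 (mod 5); (1|5)=+1, (2|5)=-1; sign (−1)^0·+1^1·-1^2 = +1.
(a,b)_11: α=-1, u≡8; β=1, v≡2 (mod 11); (8|11)=-1, (2|11)=-1; sign (−1)^1·-1^1·-1^-1 = -1.
(a,b)_17: α=1, u≡5; β=1, v≡7 (mod 17); (5|17)=-1, (7|17)=-1; sign (−1)^0·-1^1·-1^1 = +1.
(a,b)_∞: sgn(51051)=+, sgn(13090)=+, so +1.
(a,b)_7: α=1, u≡6; β=1, v≡2 (mod 7); (6|7)=-1, (2|7)=+1; sign (−1)^1·-1^1·+1^1 = +1.
(a,b)_13: α=1, u≡4; β=0, v≡12 (mod 13); (4|13)=+1, (12|13)=+1; sign (−1)^0·+1^0·+1^1 = +1.
(a,b)_3: α=-1, u≡1; β=-2, v≡1 (mod 3); (1|3)=+1, (1|3)=+1; sign (−1)^0·+1^-2·+1^-1 = +1.
Ram(51051, 13090) = {2, 11}; no ℚ_2-point on the conic.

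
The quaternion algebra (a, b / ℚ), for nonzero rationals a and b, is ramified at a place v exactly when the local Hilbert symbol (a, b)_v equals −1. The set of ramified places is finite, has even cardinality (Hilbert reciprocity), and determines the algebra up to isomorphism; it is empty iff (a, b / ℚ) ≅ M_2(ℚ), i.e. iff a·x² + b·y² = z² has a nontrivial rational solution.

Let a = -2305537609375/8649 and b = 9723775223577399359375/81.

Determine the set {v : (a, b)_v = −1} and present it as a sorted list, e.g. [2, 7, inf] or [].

(a, b) ≡ (-873103, 2639) mod (ℚ^×)²; places V = {2, 3, 5, 7, 11, 13, 17, 23, 29, 31, ∞}.
(a,b)_∞: sgn(-873103)=−, sgn(2639)=+, so +1.
(a,b)_11: α=1, u≡9; β=2, v≡7 (mod 11); (9|11)=+1, (7|11)=-1; sign (−1)^0·+1^2·-1^1 = -1.
(a,b)_3: α=-2, u≡2; β=-4, v≡2 (mod 3); (2|3)=-1, (2|3)=-1; sign (−1)^0·-1^-4·-1^-2 = +1.
(a,b)_29: α=1, u≡20; β=3, v≡20 (mod 29); (20|29)=+1, (20|29)=+1; sign (−1)^0·+1^3·+1^1 = +1.
(a,b)_31: α=-2, u≡29; β=0, v≡2 (mod 31); (29|31)=-1, (2|31)=+1; sign (−1)^0·-1^0·+1^-2 = +1.
(a,b)_13: α=2, u≡9; β=3, v≡6 (mod 13); (9|13)=+1, (6|13)=-1; sign (−1)^0·+1^3·-1^2 = +1.
(a,b)_17: α=1, u≡16; β=0, v≡16 (mod 17); (16|17)=+1, (16|17)=+1; sign (−1)^0·+1^0·+1^1 = +1.
(a,b)_23: α=1, u≡9; β=4, v≡10 (mod 23); (9|23)=+1, (10|23)=-1; sign (−1)^0·+1^4·-1^1 = -1.
(a,b)_7: α=1, u≡1; β=3, v≡6 (mod 7); (1|7)=+1, (6|7)=-1; sign (−1)^1·+1^3·-1^1 = +1.
(a,b)_5: α=6, u≡2; β=6, v≡4 (mod 5); (2|5)=-1, (4|5)=+1; sign (−1)^0·-1^6·+1^6 = +1.
(a,b)_2: α=0, β=0; u≡1, v≡7 (mod 8); ε(u)ε(v)=0·1, αω(v)=0·0, βω(u)=0·0; sum ≡ 0  ⇒  +1.
|Ram(-873103, 2639)| = 2, even; anisotropic at {11, 23}.

[11, 23]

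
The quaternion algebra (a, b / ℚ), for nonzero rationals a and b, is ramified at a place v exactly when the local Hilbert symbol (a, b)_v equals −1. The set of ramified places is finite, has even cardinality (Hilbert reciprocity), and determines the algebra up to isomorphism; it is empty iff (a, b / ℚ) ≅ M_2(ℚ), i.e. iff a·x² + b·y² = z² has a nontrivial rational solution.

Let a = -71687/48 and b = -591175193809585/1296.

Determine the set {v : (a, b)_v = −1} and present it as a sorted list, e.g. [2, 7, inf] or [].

Mod squares: a ≡ -4389, b ≡ -385. Check v ∈ {∞, 2, 3, 5, 7, 11, 19}.
v=∞: -4389 < 0 and -385 < 0  ⇒  (a,b)_∞ = -1.
v=11: a=11^1·(≡7), b=11^7·(≡5) mod 11; (7|11)=-1, (5|11)=+1; (−1)^{1·7·5}·(-1)^7·(+1)^1 = +1.
v=2: v_2(a)=-4, v_2(b)=-4; units ≡ 3, 7 (mod 8); ε·ε+αω+βω = 1·1+-4·0+-4·1 ≡ 1  ⇒  (a,b)_2 = -1.
v=7: a=7^3·(≡6), b=7^5·(≡4) mod 7; (6|7)=-1, (4|7)=+1; (−1)^{3·5·3}·(-1)^5·(+1)^3 = +1.
v=5: a=5^0·(≡1), b=5^1·(≡3) mod 5; (1|5)=+1, (3|5)=-1; (−1)^{0·1·2}·(+1)^1·(-1)^0 = +1.
v=19: a=19^1·(≡16), b=19^2·(≡15) mod 19; (16|19)=+1, (15|19)=-1; (−1)^{1·2·9}·(+1)^2·(-1)^1 = -1.
v=3: a=3^-1·(≡1), b=3^-4·(≡2) mod 3; (1|3)=+1, (2|3)=-1; (−1)^{-1·-4·1}·(+1)^-4·(-1)^-1 = -1.
(-4389, -385 / ℚ) ramifies at {2, 3, 19, ∞}: a division algebra.

[2, 3, 19, inf]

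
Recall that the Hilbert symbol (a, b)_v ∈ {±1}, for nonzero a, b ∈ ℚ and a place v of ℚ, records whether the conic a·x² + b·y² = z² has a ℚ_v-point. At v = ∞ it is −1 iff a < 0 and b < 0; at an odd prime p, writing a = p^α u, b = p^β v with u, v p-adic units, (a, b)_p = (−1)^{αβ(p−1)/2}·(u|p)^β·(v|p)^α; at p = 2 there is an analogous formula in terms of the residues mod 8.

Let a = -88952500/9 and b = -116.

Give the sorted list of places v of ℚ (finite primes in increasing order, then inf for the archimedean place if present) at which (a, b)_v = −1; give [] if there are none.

(a, b) ≡ (-35581, -29) mod (ℚ^×)²; places V = {2, 3, 5, 7, 13, 17, 23, 29, ∞}.
(a,b)_5: α=4, u≡4; β=0, v≡4 (mod 5); (4|5)=+1, (4|5)=+1; sign (−1)^0·+1^0·+1^4 = +1.
(a,b)_7: α=1, u≡3; β=0, v≡3 (mod 7); (3|7)=-1, (3|7)=-1; sign (−1)^0·-1^0·-1^1 = -1.
(a,b)_17: α=1, u≡13; β=0, v≡3 (mod 17); (13|17)=+1, (3|17)=-1; sign (−1)^0·+1^0·-1^1 = -1.
(a,b)_3: α=-2, u≡2; β=0, v≡1 (mod 3); (2|3)=-1, (1|3)=+1; sign (−1)^0·-1^0·+1^-2 = +1.
(a,b)_29: α=0, u≡11; β=1, v≡25 (mod 29); (11|29)=-1, (25|29)=+1; sign (−1)^0·-1^1·+1^0 = -1.
(a,b)_13: α=1, u≡7; β=0, v≡1 (mod 13); (7|13)=-1, (1|13)=+1; sign (−1)^0·-1^0·+1^1 = +1.
(a,b)_∞: sgn(-35581)=−, sgn(-29)=−, so -1.
(a,b)_23: α=1, u≡20; β=0, v≡22 (mod 23); (20|23)=-1, (22|23)=-1; sign (−1)^0·-1^0·-1^1 = -1.
(a,b)_2: α=2, β=2; u≡3, v≡3 (mod 8); ε(u)ε(v)=1·1, αω(v)=2·1, βω(u)=2·1; sum ≡ 1  ⇒  -1.
Ram(-35581, -29) = {2, 7, 17, 23, 29, ∞}; no ℚ_2-point on the conic.

[2, 7, 17, 23, 29, inf]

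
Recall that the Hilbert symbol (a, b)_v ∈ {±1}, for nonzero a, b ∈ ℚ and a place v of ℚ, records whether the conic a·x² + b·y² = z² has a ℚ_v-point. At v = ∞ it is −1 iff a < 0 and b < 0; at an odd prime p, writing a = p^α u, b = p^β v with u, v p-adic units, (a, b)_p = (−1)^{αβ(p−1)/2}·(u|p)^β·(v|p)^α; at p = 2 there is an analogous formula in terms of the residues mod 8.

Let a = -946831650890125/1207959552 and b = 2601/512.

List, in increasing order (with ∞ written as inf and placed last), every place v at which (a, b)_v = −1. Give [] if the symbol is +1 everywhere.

[2, 5, 11, 13]

Mod squares: a ≡ -10010, b ≡ 2. Check v ∈ {∞, 2, 3, 5, 7, 11, 13, 17, 43}.
v=3: a=3^-2·(≡1), b=3^2·(≡2) mod 3; (1|3)=+1, (2|3)=-1; (−1)^{-2·2·1}·(+1)^2·(-1)^-2 = +1.
v=∞: -10010 < 0 and 2 > 0  ⇒  (a,b)_∞ = +1.
v=43: a=43^2·(≡14), b=43^0·(≡27) mod 43; (14|43)=+1, (27|43)=-1; (−1)^{2·0·21}·(+1)^0·(-1)^2 = +1.
v=7: a=7^3·(≡6), b=7^0·(≡4) mod 7; (6|7)=-1, (4|7)=+1; (−1)^{3·0·3}·(-1)^0·(+1)^3 = +1.
v=17: a=17^4·(≡7), b=17^2·(≡13) mod 17; (7|17)=-1, (13|17)=+1; (−1)^{4·2·8}·(-1)^2·(+1)^4 = +1.
v=11: a=11^1·(≡4), b=11^0·(≡10) mod 11; (4|11)=+1, (10|11)=-1; (−1)^{1·0·5}·(+1)^0·(-1)^1 = -1.
v=5: a=5^3·(≡2), b=5^0·(≡3) mod 5; (2|5)=-1, (3|5)=-1; (−1)^{3·0·2}·(-1)^0·(-1)^3 = -1.
v=2: v_2(a)=-27, v_2(b)=-9; units ≡ 3, 1 (mod 8); ε·ε+αω+βω = 1·0+-27·0+-9·1 ≡ 1  ⇒  (a,b)_2 = -1.
v=13: a=13^1·(≡4), b=13^0·(≡8) mod 13; (4|13)=+1, (8|13)=-1; (−1)^{1·0·6}·(+1)^0·(-1)^1 = -1.
|Ram(-10010, 2)| = 4, even; anisotropic at {2, 5, 11, 13}.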